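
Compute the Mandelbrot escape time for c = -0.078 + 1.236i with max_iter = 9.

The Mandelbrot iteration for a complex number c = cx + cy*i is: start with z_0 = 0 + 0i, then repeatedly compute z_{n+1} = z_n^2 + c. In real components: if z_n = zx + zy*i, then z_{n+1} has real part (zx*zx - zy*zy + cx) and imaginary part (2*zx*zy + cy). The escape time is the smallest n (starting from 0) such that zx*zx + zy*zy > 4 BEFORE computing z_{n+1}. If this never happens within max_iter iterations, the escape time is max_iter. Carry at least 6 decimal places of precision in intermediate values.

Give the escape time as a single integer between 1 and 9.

z_0 = 0 + 0i, c = -0.0780 + 1.2360i
Iter 1: z = -0.0780 + 1.2360i, |z|^2 = 1.5338
Iter 2: z = -1.5996 + 1.0432i, |z|^2 = 3.6470
Iter 3: z = 1.3925 + -2.1014i, |z|^2 = 6.3549
Escaped at iteration 3

Answer: 3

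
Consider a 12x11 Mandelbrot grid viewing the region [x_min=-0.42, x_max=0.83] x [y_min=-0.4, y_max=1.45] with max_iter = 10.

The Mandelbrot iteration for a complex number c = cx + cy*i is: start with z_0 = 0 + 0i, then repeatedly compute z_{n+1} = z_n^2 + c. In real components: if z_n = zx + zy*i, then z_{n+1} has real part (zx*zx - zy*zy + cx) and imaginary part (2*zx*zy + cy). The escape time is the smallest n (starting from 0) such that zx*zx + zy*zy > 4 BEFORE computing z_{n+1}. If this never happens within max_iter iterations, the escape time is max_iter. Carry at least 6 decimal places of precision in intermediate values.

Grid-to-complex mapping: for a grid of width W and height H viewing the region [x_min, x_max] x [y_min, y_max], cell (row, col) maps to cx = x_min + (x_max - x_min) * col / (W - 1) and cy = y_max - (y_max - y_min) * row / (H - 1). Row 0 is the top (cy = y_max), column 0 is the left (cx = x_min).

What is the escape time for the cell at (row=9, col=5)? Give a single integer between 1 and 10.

Answer: 10

Derivation:
z_0 = 0 + 0i, c = 0.1482 + -0.2150i
Iter 1: z = 0.1482 + -0.2150i, |z|^2 = 0.0682
Iter 2: z = 0.1239 + -0.2787i, |z|^2 = 0.0930
Iter 3: z = 0.0859 + -0.2841i, |z|^2 = 0.0881
Iter 4: z = 0.0749 + -0.2638i, |z|^2 = 0.0752
Iter 5: z = 0.0842 + -0.2545i, |z|^2 = 0.0719
Iter 6: z = 0.0905 + -0.2579i, |z|^2 = 0.0747
Iter 7: z = 0.0899 + -0.2617i, |z|^2 = 0.0766
Iter 8: z = 0.0878 + -0.2620i, |z|^2 = 0.0764
Iter 9: z = 0.0872 + -0.2610i, |z|^2 = 0.0757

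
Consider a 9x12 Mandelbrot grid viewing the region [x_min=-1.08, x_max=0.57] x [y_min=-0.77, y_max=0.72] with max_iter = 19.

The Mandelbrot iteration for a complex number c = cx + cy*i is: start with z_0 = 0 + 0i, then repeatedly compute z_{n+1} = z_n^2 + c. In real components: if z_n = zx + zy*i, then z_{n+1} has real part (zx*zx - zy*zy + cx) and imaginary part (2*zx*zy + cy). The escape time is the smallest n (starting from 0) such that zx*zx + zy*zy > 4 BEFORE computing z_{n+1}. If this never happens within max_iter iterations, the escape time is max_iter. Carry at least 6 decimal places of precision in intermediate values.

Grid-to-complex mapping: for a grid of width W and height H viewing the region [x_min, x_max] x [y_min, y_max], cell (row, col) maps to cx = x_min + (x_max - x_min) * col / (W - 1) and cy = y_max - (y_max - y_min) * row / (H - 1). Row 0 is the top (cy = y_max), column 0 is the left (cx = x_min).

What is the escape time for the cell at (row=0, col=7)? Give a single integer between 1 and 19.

Answer: 5

Derivation:
z_0 = 0 + 0i, c = 0.3637 + 0.7200i
Iter 1: z = 0.3637 + 0.7200i, |z|^2 = 0.6507
Iter 2: z = -0.0223 + 1.2438i, |z|^2 = 1.5475
Iter 3: z = -1.1828 + 0.6644i, |z|^2 = 1.8405
Iter 4: z = 1.3213 + -0.8518i, |z|^2 = 2.4713
Iter 5: z = 1.3840 + -1.5308i, |z|^2 = 4.2589
Escaped at iteration 5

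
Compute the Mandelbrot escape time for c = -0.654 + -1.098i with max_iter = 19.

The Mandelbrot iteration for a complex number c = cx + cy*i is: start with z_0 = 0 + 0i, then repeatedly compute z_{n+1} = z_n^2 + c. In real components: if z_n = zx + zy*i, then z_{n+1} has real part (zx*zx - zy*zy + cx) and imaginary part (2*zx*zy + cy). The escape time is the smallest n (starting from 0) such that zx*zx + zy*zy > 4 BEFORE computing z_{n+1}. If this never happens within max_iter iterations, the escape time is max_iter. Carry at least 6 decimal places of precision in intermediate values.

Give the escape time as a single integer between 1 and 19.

Answer: 3

Derivation:
z_0 = 0 + 0i, c = -0.6540 + -1.0980i
Iter 1: z = -0.6540 + -1.0980i, |z|^2 = 1.6333
Iter 2: z = -1.4319 + 0.3382i, |z|^2 = 2.1647
Iter 3: z = 1.2819 + -2.0665i, |z|^2 = 5.9137
Escaped at iteration 3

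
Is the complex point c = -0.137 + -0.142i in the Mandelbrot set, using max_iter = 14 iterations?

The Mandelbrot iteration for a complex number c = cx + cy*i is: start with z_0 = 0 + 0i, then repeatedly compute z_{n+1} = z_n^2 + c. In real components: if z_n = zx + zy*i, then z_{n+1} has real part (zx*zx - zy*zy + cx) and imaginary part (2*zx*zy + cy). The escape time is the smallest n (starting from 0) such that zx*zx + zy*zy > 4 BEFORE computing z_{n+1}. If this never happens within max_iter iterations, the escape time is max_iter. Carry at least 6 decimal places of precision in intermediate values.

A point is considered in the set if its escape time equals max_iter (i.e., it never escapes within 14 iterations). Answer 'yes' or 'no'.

z_0 = 0 + 0i, c = -0.1370 + -0.1420i
Iter 1: z = -0.1370 + -0.1420i, |z|^2 = 0.0389
Iter 2: z = -0.1384 + -0.1031i, |z|^2 = 0.0298
Iter 3: z = -0.1285 + -0.1135i, |z|^2 = 0.0294
Iter 4: z = -0.1334 + -0.1128i, |z|^2 = 0.0305
Iter 5: z = -0.1319 + -0.1119i, |z|^2 = 0.0299
Iter 6: z = -0.1321 + -0.1125i, |z|^2 = 0.0301
Iter 7: z = -0.1322 + -0.1123i, |z|^2 = 0.0301
Iter 8: z = -0.1321 + -0.1123i, |z|^2 = 0.0301
Iter 9: z = -0.1322 + -0.1123i, |z|^2 = 0.0301
Iter 10: z = -0.1322 + -0.1123i, |z|^2 = 0.0301
Iter 11: z = -0.1322 + -0.1123i, |z|^2 = 0.0301
Iter 12: z = -0.1322 + -0.1123i, |z|^2 = 0.0301
Iter 13: z = -0.1322 + -0.1123i, |z|^2 = 0.0301
Did not escape in 14 iterations → in set

Answer: yes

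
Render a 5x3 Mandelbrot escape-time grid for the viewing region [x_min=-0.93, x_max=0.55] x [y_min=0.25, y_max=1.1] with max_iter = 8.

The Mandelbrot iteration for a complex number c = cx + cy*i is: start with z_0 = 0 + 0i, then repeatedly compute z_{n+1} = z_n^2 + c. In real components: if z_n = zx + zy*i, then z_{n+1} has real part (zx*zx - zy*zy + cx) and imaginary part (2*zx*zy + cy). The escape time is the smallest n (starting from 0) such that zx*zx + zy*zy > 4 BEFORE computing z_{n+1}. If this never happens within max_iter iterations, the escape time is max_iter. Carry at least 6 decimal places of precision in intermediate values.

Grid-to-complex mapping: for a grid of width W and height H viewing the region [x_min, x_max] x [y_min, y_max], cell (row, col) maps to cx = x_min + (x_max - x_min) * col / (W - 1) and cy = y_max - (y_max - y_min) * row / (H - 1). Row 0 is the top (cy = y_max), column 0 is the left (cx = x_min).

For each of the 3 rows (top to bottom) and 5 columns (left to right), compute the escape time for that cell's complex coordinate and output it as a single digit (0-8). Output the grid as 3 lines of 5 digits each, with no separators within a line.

(row=0, col=0): c = -0.9300 + 1.1000i → escape time 3
(row=0, col=1): c = -0.5600 + 1.1000i → escape time 3
(row=0, col=2): c = -0.1900 + 1.1000i → escape time 8
(row=0, col=3): c = 0.1800 + 1.1000i → escape time 3
(row=0, col=4): c = 0.5500 + 1.1000i → escape time 2
(row=1, col=0): c = -0.9300 + 0.6750i → escape time 4
(row=1, col=1): c = -0.5600 + 0.6750i → escape time 8
(row=1, col=2): c = -0.1900 + 0.6750i → escape time 8
(row=1, col=3): c = 0.1800 + 0.6750i → escape time 8
(row=1, col=4): c = 0.5500 + 0.6750i → escape time 3
(row=2, col=0): c = -0.9300 + 0.2500i → escape time 8
(row=2, col=1): c = -0.5600 + 0.2500i → escape time 8
(row=2, col=2): c = -0.1900 + 0.2500i → escape time 8
(row=2, col=3): c = 0.1800 + 0.2500i → escape time 8
(row=2, col=4): c = 0.5500 + 0.2500i → escape time 4

Answer: 33832
48883
88884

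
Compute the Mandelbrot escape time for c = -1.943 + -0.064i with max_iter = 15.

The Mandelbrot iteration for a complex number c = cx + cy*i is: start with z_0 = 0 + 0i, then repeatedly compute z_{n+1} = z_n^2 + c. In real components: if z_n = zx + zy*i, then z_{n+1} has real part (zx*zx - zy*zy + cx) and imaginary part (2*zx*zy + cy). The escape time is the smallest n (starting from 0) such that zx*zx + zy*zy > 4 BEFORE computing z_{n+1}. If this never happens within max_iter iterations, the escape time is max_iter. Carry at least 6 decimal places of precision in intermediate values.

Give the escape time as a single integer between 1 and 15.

Answer: 5

Derivation:
z_0 = 0 + 0i, c = -1.9430 + -0.0640i
Iter 1: z = -1.9430 + -0.0640i, |z|^2 = 3.7793
Iter 2: z = 1.8282 + 0.1847i, |z|^2 = 3.3763
Iter 3: z = 1.3650 + 0.6113i, |z|^2 = 2.2370
Iter 4: z = -0.4534 + 1.6050i, |z|^2 = 2.7815
Iter 5: z = -4.3134 + -1.5195i, |z|^2 = 20.9138
Escaped at iteration 5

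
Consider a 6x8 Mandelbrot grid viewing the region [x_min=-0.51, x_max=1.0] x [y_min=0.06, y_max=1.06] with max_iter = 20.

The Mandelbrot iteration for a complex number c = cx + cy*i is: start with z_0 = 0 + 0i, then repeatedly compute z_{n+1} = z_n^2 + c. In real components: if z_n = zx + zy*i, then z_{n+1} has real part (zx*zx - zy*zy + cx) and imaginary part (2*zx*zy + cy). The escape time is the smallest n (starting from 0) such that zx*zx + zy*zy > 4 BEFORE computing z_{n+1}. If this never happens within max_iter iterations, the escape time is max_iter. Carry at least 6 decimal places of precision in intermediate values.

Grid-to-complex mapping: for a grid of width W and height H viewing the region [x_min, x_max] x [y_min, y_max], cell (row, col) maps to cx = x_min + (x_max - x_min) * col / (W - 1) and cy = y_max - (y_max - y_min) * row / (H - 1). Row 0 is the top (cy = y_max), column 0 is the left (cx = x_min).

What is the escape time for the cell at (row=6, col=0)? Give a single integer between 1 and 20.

z_0 = 0 + 0i, c = -0.5100 + 0.2029i
Iter 1: z = -0.5100 + 0.2029i, |z|^2 = 0.3013
Iter 2: z = -0.2911 + -0.0041i, |z|^2 = 0.0847
Iter 3: z = -0.4253 + 0.2052i, |z|^2 = 0.2230
Iter 4: z = -0.3712 + 0.0283i, |z|^2 = 0.1386
Iter 5: z = -0.3730 + 0.1818i, |z|^2 = 0.1722
Iter 6: z = -0.4039 + 0.0672i, |z|^2 = 0.1677
Iter 7: z = -0.3513 + 0.1486i, |z|^2 = 0.1455
Iter 8: z = -0.4086 + 0.0985i, |z|^2 = 0.1767
Iter 9: z = -0.3527 + 0.1224i, |z|^2 = 0.1394
Iter 10: z = -0.4006 + 0.1165i, |z|^2 = 0.1740
Iter 11: z = -0.3631 + 0.1095i, |z|^2 = 0.1438
Iter 12: z = -0.3901 + 0.1233i, |z|^2 = 0.1674
Iter 13: z = -0.3730 + 0.1066i, |z|^2 = 0.1505
Iter 14: z = -0.3822 + 0.1233i, |z|^2 = 0.1613
Iter 15: z = -0.3791 + 0.1086i, |z|^2 = 0.1555
Iter 16: z = -0.3781 + 0.1205i, |z|^2 = 0.1575
Iter 17: z = -0.3816 + 0.1117i, |z|^2 = 0.1581
Iter 18: z = -0.3769 + 0.1176i, |z|^2 = 0.1559
Iter 19: z = -0.3818 + 0.1142i, |z|^2 = 0.1588

Answer: 20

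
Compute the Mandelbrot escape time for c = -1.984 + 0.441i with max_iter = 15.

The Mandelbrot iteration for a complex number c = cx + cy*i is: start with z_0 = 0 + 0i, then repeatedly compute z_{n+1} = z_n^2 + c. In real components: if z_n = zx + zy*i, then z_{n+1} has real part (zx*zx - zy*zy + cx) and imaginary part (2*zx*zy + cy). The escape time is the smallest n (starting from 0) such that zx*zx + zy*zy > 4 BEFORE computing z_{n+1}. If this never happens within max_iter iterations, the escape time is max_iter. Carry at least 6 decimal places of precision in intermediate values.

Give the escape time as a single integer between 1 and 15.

z_0 = 0 + 0i, c = -1.9840 + 0.4410i
Iter 1: z = -1.9840 + 0.4410i, |z|^2 = 4.1307
Escaped at iteration 1

Answer: 1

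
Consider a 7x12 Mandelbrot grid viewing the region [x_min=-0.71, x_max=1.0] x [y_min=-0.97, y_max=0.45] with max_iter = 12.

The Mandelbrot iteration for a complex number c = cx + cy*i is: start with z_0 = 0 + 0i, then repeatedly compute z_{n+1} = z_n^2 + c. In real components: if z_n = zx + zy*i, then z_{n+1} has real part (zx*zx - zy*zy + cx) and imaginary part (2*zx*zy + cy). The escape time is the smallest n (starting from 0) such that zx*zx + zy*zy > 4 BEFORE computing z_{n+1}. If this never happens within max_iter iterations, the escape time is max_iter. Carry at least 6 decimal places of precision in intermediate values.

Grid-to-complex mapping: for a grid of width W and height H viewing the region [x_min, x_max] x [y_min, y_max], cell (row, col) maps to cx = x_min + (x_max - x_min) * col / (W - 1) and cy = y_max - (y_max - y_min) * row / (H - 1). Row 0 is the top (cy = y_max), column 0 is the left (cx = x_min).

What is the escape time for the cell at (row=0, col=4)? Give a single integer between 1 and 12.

z_0 = 0 + 0i, c = 0.4300 + 0.4500i
Iter 1: z = 0.4300 + 0.4500i, |z|^2 = 0.3874
Iter 2: z = 0.4124 + 0.8370i, |z|^2 = 0.8706
Iter 3: z = -0.1005 + 1.1404i, |z|^2 = 1.3105
Iter 4: z = -0.8603 + 0.2208i, |z|^2 = 0.7889
Iter 5: z = 1.1214 + 0.0701i, |z|^2 = 1.2624
Iter 6: z = 1.6826 + 0.6072i, |z|^2 = 3.1998
Iter 7: z = 2.8925 + 2.4933i, |z|^2 = 14.5831
Escaped at iteration 7

Answer: 7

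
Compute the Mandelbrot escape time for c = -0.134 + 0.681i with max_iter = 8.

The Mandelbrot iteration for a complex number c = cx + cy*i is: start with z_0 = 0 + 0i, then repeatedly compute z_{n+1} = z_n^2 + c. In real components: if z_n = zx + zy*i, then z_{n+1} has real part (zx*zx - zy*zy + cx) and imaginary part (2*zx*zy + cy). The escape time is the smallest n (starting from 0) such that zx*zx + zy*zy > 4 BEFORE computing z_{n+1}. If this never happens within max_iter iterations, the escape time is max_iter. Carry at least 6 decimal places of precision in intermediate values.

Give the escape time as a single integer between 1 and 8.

Answer: 8

Derivation:
z_0 = 0 + 0i, c = -0.1340 + 0.6810i
Iter 1: z = -0.1340 + 0.6810i, |z|^2 = 0.4817
Iter 2: z = -0.5798 + 0.4985i, |z|^2 = 0.5847
Iter 3: z = -0.0463 + 0.1029i, |z|^2 = 0.0127
Iter 4: z = -0.1425 + 0.6715i, |z|^2 = 0.4712
Iter 5: z = -0.5646 + 0.4897i, |z|^2 = 0.5585
Iter 6: z = -0.0551 + 0.1281i, |z|^2 = 0.0194
Iter 7: z = -0.1474 + 0.6669i, |z|^2 = 0.4665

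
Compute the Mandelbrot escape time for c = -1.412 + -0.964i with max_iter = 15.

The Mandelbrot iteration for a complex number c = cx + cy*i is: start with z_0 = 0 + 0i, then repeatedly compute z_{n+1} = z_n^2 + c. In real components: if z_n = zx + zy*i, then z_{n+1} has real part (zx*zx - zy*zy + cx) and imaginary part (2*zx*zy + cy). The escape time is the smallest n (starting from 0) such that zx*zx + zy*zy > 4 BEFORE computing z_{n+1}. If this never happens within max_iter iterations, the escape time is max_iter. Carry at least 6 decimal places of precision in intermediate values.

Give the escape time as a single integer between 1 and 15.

z_0 = 0 + 0i, c = -1.4120 + -0.9640i
Iter 1: z = -1.4120 + -0.9640i, |z|^2 = 2.9230
Iter 2: z = -0.3476 + 1.7583i, |z|^2 = 3.2125
Iter 3: z = -4.3830 + -2.1862i, |z|^2 = 23.9899
Escaped at iteration 3

Answer: 3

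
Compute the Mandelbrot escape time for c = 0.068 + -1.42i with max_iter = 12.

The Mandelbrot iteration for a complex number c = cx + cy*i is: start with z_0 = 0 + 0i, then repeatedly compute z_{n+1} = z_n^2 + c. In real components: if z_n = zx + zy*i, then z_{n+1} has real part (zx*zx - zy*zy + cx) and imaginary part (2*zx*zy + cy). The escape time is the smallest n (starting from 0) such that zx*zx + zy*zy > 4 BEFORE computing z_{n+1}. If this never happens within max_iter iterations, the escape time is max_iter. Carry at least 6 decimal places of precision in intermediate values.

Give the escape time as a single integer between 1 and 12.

z_0 = 0 + 0i, c = 0.0680 + -1.4200i
Iter 1: z = 0.0680 + -1.4200i, |z|^2 = 2.0210
Iter 2: z = -1.9438 + -1.6131i, |z|^2 = 6.3804
Escaped at iteration 2

Answer: 2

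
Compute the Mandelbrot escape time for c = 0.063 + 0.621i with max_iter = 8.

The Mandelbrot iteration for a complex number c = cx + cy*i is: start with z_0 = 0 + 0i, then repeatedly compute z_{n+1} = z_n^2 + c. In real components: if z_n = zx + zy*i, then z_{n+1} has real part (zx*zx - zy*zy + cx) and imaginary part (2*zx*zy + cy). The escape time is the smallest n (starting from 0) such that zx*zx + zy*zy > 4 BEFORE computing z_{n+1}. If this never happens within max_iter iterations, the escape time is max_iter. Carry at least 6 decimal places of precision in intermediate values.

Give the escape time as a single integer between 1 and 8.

Answer: 8

Derivation:
z_0 = 0 + 0i, c = 0.0630 + 0.6210i
Iter 1: z = 0.0630 + 0.6210i, |z|^2 = 0.3896
Iter 2: z = -0.3187 + 0.6992i, |z|^2 = 0.5905
Iter 3: z = -0.3244 + 0.1753i, |z|^2 = 0.1360
Iter 4: z = 0.1375 + 0.5072i, |z|^2 = 0.2762
Iter 5: z = -0.1754 + 0.7605i, |z|^2 = 0.6091
Iter 6: z = -0.4846 + 0.3542i, |z|^2 = 0.3603
Iter 7: z = 0.1723 + 0.2777i, |z|^2 = 0.1068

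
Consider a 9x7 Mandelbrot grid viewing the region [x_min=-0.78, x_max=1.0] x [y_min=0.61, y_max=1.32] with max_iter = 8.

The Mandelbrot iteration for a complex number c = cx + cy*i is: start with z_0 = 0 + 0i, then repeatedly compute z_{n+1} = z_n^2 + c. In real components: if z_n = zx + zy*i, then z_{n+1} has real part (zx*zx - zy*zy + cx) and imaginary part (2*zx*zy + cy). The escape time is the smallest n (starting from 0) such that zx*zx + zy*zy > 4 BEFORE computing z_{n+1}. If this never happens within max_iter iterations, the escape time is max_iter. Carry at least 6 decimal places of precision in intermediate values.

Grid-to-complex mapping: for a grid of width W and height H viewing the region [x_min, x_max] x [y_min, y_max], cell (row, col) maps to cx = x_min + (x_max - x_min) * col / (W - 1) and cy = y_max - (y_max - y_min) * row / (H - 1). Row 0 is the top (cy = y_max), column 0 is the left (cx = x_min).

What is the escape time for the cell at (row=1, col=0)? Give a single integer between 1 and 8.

z_0 = 0 + 0i, c = -0.7800 + 1.2017i
Iter 1: z = -0.7800 + 1.2017i, |z|^2 = 2.0524
Iter 2: z = -1.6156 + -0.6729i, |z|^2 = 3.0630
Iter 3: z = 1.3773 + 3.3761i, |z|^2 = 13.2948
Escaped at iteration 3

Answer: 3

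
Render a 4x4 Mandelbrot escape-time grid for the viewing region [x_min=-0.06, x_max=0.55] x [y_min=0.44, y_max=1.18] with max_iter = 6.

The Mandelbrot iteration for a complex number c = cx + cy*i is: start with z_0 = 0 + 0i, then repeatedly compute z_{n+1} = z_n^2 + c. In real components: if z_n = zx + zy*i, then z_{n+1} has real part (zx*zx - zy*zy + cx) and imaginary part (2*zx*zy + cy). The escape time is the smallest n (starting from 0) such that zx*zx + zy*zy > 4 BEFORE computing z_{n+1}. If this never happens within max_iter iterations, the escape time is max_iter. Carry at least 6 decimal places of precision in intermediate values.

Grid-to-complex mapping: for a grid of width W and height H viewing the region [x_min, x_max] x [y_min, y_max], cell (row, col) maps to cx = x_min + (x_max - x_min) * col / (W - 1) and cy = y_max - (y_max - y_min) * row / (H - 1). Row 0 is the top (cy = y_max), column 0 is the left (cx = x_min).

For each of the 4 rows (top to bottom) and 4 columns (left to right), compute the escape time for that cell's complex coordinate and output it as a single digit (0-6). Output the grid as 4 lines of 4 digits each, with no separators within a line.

(row=0, col=0): c = -0.0600 + 1.1800i → escape time 3
(row=0, col=1): c = 0.1433 + 1.1800i → escape time 3
(row=0, col=2): c = 0.3467 + 1.1800i → escape time 2
(row=0, col=3): c = 0.5500 + 1.1800i → escape time 2
(row=1, col=0): c = -0.0600 + 0.9333i → escape time 6
(row=1, col=1): c = 0.1433 + 0.9333i → escape time 4
(row=1, col=2): c = 0.3467 + 0.9333i → escape time 3
(row=1, col=3): c = 0.5500 + 0.9333i → escape time 3
(row=2, col=0): c = -0.0600 + 0.6867i → escape time 6
(row=2, col=1): c = 0.1433 + 0.6867i → escape time 6
(row=2, col=2): c = 0.3467 + 0.6867i → escape time 6
(row=2, col=3): c = 0.5500 + 0.6867i → escape time 3
(row=3, col=0): c = -0.0600 + 0.4400i → escape time 6
(row=3, col=1): c = 0.1433 + 0.4400i → escape time 6
(row=3, col=2): c = 0.3467 + 0.4400i → escape time 6
(row=3, col=3): c = 0.5500 + 0.4400i → escape time 4

Answer: 3322
6433
6663
6664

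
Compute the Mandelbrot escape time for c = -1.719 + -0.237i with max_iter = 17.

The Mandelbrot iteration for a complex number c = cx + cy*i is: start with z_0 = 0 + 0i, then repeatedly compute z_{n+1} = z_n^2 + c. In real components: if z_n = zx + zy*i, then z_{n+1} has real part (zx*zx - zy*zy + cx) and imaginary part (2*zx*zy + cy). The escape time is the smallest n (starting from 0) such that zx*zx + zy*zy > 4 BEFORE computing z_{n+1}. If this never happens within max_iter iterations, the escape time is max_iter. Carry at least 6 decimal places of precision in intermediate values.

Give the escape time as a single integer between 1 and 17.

Answer: 4

Derivation:
z_0 = 0 + 0i, c = -1.7190 + -0.2370i
Iter 1: z = -1.7190 + -0.2370i, |z|^2 = 3.0111
Iter 2: z = 1.1798 + 0.5778i, |z|^2 = 1.7258
Iter 3: z = -0.6610 + 1.1264i, |z|^2 = 1.7056
Iter 4: z = -2.5509 + -1.7260i, |z|^2 = 9.4859
Escaped at iteration 4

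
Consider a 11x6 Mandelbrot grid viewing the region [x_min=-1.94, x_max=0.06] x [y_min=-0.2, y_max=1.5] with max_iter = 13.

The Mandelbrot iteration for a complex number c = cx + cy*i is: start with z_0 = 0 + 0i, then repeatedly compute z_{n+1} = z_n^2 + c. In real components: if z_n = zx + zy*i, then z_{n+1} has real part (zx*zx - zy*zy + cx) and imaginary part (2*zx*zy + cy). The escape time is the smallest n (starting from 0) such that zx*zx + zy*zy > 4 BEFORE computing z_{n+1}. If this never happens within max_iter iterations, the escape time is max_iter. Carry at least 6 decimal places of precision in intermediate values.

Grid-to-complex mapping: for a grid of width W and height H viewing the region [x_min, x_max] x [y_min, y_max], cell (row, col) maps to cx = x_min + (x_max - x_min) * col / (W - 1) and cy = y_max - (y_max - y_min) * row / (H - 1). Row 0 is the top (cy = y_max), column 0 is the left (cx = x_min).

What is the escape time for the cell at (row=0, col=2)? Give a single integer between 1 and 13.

Answer: 1

Derivation:
z_0 = 0 + 0i, c = -1.5400 + 1.5000i
Iter 1: z = -1.5400 + 1.5000i, |z|^2 = 4.6216
Escaped at iteration 1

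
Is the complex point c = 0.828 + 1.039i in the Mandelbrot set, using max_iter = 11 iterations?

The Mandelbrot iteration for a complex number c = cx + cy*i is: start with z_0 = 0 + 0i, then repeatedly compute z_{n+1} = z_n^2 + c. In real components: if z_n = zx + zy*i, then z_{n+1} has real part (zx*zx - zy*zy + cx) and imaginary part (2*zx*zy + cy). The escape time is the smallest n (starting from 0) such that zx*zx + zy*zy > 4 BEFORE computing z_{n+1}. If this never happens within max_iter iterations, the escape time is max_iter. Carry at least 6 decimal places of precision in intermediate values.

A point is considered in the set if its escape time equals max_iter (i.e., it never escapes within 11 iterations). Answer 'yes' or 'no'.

z_0 = 0 + 0i, c = 0.8280 + 1.0390i
Iter 1: z = 0.8280 + 1.0390i, |z|^2 = 1.7651
Iter 2: z = 0.4341 + 2.7596i, |z|^2 = 7.8037
Escaped at iteration 2

Answer: no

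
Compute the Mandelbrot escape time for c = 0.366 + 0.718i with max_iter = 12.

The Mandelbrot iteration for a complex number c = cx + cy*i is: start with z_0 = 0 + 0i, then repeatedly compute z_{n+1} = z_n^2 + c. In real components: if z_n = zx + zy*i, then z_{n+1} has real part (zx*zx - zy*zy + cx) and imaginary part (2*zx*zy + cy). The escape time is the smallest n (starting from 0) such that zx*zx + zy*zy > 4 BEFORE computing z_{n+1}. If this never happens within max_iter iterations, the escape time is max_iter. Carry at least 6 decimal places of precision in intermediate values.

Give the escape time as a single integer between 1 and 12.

z_0 = 0 + 0i, c = 0.3660 + 0.7180i
Iter 1: z = 0.3660 + 0.7180i, |z|^2 = 0.6495
Iter 2: z = -0.0156 + 1.2436i, |z|^2 = 1.5467
Iter 3: z = -1.1802 + 0.6793i, |z|^2 = 1.8544
Iter 4: z = 1.2975 + -0.8854i, |z|^2 = 2.4676
Iter 5: z = 1.2656 + -1.5798i, |z|^2 = 4.0975
Escaped at iteration 5

Answer: 5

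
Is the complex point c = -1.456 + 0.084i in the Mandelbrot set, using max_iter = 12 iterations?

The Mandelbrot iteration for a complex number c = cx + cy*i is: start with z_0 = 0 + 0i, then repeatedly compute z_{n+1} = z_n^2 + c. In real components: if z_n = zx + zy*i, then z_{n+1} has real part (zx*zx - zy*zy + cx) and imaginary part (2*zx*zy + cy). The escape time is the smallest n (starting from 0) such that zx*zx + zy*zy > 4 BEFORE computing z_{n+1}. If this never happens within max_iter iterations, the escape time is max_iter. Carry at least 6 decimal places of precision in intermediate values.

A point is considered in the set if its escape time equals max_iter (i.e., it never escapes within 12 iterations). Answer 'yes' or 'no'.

Answer: no

Derivation:
z_0 = 0 + 0i, c = -1.4560 + 0.0840i
Iter 1: z = -1.4560 + 0.0840i, |z|^2 = 2.1270
Iter 2: z = 0.6569 + -0.1606i, |z|^2 = 0.4573
Iter 3: z = -1.0503 + -0.1270i, |z|^2 = 1.1193
Iter 4: z = -0.3690 + 0.3508i, |z|^2 = 0.2592
Iter 5: z = -1.4429 + -0.1749i, |z|^2 = 2.1125
Iter 6: z = 0.5954 + 0.5886i, |z|^2 = 0.7009
Iter 7: z = -1.4480 + 0.7849i, |z|^2 = 2.7129
Iter 8: z = 0.0248 + -2.1891i, |z|^2 = 4.7928
Escaped at iteration 8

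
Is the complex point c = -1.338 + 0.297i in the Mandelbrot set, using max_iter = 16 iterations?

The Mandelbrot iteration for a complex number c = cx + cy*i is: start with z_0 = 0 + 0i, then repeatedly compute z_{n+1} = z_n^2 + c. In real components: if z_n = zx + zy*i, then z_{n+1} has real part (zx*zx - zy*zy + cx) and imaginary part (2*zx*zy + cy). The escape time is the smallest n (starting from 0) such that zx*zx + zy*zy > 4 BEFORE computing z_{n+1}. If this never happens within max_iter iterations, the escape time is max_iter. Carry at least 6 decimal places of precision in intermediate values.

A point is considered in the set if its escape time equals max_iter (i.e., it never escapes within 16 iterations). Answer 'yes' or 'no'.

z_0 = 0 + 0i, c = -1.3380 + 0.2970i
Iter 1: z = -1.3380 + 0.2970i, |z|^2 = 1.8785
Iter 2: z = 0.3640 + -0.4978i, |z|^2 = 0.3803
Iter 3: z = -1.4533 + -0.0654i, |z|^2 = 2.1162
Iter 4: z = 0.7697 + 0.4871i, |z|^2 = 0.8297
Iter 5: z = -0.9829 + 1.0469i, |z|^2 = 2.0620
Iter 6: z = -1.4678 + -1.7609i, |z|^2 = 5.2552
Escaped at iteration 6

Answer: no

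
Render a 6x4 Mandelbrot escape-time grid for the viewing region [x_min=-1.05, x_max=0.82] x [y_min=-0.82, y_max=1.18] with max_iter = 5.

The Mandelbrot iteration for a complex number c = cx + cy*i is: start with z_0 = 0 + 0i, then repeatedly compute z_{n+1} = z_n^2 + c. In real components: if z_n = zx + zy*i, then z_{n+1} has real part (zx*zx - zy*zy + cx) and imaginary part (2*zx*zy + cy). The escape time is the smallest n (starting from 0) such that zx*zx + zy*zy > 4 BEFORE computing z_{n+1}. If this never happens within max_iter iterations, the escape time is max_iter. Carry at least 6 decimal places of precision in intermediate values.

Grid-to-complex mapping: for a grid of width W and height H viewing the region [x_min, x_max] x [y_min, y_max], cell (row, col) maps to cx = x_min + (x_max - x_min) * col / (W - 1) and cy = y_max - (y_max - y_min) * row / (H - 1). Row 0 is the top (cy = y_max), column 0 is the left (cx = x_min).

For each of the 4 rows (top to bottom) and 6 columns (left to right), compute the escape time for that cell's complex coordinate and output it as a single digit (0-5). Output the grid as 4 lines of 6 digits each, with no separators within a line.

Answer: 333322
555553
555553
345532

Derivation:
(row=0, col=0): c = -1.0500 + 1.1800i → escape time 3
(row=0, col=1): c = -0.6760 + 1.1800i → escape time 3
(row=0, col=2): c = -0.3020 + 1.1800i → escape time 3
(row=0, col=3): c = 0.0720 + 1.1800i → escape time 3
(row=0, col=4): c = 0.4460 + 1.1800i → escape time 2
(row=0, col=5): c = 0.8200 + 1.1800i → escape time 2
(row=1, col=0): c = -1.0500 + 0.5133i → escape time 5
(row=1, col=1): c = -0.6760 + 0.5133i → escape time 5
(row=1, col=2): c = -0.3020 + 0.5133i → escape time 5
(row=1, col=3): c = 0.0720 + 0.5133i → escape time 5
(row=1, col=4): c = 0.4460 + 0.5133i → escape time 5
(row=1, col=5): c = 0.8200 + 0.5133i → escape time 3
(row=2, col=0): c = -1.0500 + -0.1533i → escape time 5
(row=2, col=1): c = -0.6760 + -0.1533i → escape time 5
(row=2, col=2): c = -0.3020 + -0.1533i → escape time 5
(row=2, col=3): c = 0.0720 + -0.1533i → escape time 5
(row=2, col=4): c = 0.4460 + -0.1533i → escape time 5
(row=2, col=5): c = 0.8200 + -0.1533i → escape time 3
(row=3, col=0): c = -1.0500 + -0.8200i → escape time 3
(row=3, col=1): c = -0.6760 + -0.8200i → escape time 4
(row=3, col=2): c = -0.3020 + -0.8200i → escape time 5
(row=3, col=3): c = 0.0720 + -0.8200i → escape time 5
(row=3, col=4): c = 0.4460 + -0.8200i → escape time 3
(row=3, col=5): c = 0.8200 + -0.8200i → escape time 2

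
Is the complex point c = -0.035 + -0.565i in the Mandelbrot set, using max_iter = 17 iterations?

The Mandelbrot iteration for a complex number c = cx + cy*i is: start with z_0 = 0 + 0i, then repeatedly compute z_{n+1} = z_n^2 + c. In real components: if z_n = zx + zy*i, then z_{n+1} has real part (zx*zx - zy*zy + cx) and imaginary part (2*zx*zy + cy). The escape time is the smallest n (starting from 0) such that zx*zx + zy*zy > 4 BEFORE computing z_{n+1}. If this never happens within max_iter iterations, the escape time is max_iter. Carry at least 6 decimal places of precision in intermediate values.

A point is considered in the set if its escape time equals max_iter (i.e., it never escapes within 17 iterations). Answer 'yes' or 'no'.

z_0 = 0 + 0i, c = -0.0350 + -0.5650i
Iter 1: z = -0.0350 + -0.5650i, |z|^2 = 0.3204
Iter 2: z = -0.3530 + -0.5254i, |z|^2 = 0.4007
Iter 3: z = -0.1865 + -0.1940i, |z|^2 = 0.0724
Iter 4: z = -0.0379 + -0.4926i, |z|^2 = 0.2441
Iter 5: z = -0.2763 + -0.5277i, |z|^2 = 0.3548
Iter 6: z = -0.2371 + -0.2735i, |z|^2 = 0.1310
Iter 7: z = -0.0535 + -0.4353i, |z|^2 = 0.1924
Iter 8: z = -0.2216 + -0.5184i, |z|^2 = 0.3178
Iter 9: z = -0.2546 + -0.3352i, |z|^2 = 0.1772
Iter 10: z = -0.0826 + -0.3943i, |z|^2 = 0.1623
Iter 11: z = -0.1837 + -0.4999i, |z|^2 = 0.2836
Iter 12: z = -0.2512 + -0.3814i, |z|^2 = 0.2085
Iter 13: z = -0.1174 + -0.3734i, |z|^2 = 0.1532
Iter 14: z = -0.1607 + -0.4773i, |z|^2 = 0.2537
Iter 15: z = -0.2370 + -0.4116i, |z|^2 = 0.2256
Iter 16: z = -0.1482 + -0.3699i, |z|^2 = 0.1588
Did not escape in 17 iterations → in set

Answer: yes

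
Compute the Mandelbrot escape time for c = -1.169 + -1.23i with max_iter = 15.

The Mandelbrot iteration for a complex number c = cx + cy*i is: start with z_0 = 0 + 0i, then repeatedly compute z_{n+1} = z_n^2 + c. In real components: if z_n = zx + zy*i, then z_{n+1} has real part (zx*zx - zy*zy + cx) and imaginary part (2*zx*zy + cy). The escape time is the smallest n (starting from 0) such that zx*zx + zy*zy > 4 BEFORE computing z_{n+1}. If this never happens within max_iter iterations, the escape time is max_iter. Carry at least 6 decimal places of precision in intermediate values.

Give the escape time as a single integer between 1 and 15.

Answer: 2

Derivation:
z_0 = 0 + 0i, c = -1.1690 + -1.2300i
Iter 1: z = -1.1690 + -1.2300i, |z|^2 = 2.8795
Iter 2: z = -1.3153 + 1.6457i, |z|^2 = 4.4386
Escaped at iteration 2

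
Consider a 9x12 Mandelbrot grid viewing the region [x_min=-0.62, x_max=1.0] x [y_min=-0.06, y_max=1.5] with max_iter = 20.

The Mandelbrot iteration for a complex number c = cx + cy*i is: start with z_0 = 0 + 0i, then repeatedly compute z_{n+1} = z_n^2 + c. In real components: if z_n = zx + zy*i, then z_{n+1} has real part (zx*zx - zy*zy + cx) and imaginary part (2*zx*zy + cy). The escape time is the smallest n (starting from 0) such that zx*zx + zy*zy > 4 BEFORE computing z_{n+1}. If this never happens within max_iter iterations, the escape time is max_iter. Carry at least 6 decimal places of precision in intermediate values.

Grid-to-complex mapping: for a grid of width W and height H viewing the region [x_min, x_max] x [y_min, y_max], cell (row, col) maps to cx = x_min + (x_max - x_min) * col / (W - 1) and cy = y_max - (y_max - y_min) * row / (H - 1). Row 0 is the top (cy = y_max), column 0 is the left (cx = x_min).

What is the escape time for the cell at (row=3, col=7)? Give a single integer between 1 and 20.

z_0 = 0 + 0i, c = 0.7975 + 1.0745i
Iter 1: z = 0.7975 + 1.0745i, |z|^2 = 1.7907
Iter 2: z = 0.2789 + 2.7884i, |z|^2 = 7.8532
Escaped at iteration 2

Answer: 2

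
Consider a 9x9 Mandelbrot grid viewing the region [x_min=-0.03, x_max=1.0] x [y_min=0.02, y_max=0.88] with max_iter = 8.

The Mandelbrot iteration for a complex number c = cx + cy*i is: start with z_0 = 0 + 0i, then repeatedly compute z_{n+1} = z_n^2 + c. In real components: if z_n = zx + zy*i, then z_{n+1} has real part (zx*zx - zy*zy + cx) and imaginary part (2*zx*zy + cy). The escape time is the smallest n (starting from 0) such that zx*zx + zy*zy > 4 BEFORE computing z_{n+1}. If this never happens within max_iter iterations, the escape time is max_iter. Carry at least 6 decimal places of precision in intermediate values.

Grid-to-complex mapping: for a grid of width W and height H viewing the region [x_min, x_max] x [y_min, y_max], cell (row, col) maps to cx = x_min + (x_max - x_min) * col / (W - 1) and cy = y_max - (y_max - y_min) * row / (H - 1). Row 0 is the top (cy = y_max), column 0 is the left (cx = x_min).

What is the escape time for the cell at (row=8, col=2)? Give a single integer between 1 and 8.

Answer: 8

Derivation:
z_0 = 0 + 0i, c = 0.2275 + 0.0200i
Iter 1: z = 0.2275 + 0.0200i, |z|^2 = 0.0522
Iter 2: z = 0.2789 + 0.0291i, |z|^2 = 0.0786
Iter 3: z = 0.3044 + 0.0362i, |z|^2 = 0.0940
Iter 4: z = 0.3189 + 0.0421i, |z|^2 = 0.1034
Iter 5: z = 0.3274 + 0.0468i, |z|^2 = 0.1094
Iter 6: z = 0.3325 + 0.0507i, |z|^2 = 0.1131
Iter 7: z = 0.3355 + 0.0537i, |z|^2 = 0.1154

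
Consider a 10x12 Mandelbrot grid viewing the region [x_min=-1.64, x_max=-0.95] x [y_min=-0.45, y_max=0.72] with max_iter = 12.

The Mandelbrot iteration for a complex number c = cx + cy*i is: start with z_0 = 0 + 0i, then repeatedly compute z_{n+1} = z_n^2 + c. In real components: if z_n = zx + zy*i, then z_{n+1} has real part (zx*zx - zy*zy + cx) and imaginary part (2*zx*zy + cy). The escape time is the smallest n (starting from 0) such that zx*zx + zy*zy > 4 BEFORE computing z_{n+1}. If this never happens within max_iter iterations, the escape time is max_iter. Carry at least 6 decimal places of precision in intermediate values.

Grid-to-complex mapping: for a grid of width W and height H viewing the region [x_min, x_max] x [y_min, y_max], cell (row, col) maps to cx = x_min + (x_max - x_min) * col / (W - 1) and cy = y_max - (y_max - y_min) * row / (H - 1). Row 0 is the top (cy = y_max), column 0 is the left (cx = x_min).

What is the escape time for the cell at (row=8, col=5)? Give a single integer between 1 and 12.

z_0 = 0 + 0i, c = -1.2567 + -0.1309i
Iter 1: z = -1.2567 + -0.1309i, |z|^2 = 1.5963
Iter 2: z = 0.3054 + 0.1981i, |z|^2 = 0.1325
Iter 3: z = -1.2026 + -0.0099i, |z|^2 = 1.4464
Iter 4: z = 0.1896 + -0.1071i, |z|^2 = 0.0474
Iter 5: z = -1.2322 + -0.1715i, |z|^2 = 1.5477
Iter 6: z = 0.2322 + 0.2918i, |z|^2 = 0.1391
Iter 7: z = -1.2879 + 0.0046i, |z|^2 = 1.6586
Iter 8: z = 0.4019 + -0.1428i, |z|^2 = 0.1819
Iter 9: z = -1.1155 + -0.2457i, |z|^2 = 1.3047
Iter 10: z = -0.0727 + 0.4172i, |z|^2 = 0.1793
Iter 11: z = -1.4254 + -0.1915i, |z|^2 = 2.0685

Answer: 12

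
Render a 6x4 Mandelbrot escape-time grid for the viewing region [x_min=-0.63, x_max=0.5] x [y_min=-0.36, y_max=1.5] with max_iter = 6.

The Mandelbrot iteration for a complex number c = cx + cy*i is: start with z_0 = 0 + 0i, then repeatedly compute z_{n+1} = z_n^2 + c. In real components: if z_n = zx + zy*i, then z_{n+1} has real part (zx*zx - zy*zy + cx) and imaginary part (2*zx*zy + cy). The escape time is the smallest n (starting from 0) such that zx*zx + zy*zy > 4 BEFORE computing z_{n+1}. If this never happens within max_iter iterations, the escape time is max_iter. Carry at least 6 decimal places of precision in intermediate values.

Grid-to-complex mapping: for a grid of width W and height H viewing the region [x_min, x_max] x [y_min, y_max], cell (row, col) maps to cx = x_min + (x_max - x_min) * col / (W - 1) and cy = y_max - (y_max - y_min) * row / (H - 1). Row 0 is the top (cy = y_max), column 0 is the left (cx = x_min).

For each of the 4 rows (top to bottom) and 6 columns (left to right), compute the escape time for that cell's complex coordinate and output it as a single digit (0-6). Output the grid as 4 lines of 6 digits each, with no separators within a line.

Answer: 222222
456643
666665
666665

Derivation:
(row=0, col=0): c = -0.6300 + 1.5000i → escape time 2
(row=0, col=1): c = -0.4040 + 1.5000i → escape time 2
(row=0, col=2): c = -0.1780 + 1.5000i → escape time 2
(row=0, col=3): c = 0.0480 + 1.5000i → escape time 2
(row=0, col=4): c = 0.2740 + 1.5000i → escape time 2
(row=0, col=5): c = 0.5000 + 1.5000i → escape time 2
(row=1, col=0): c = -0.6300 + 0.8800i → escape time 4
(row=1, col=1): c = -0.4040 + 0.8800i → escape time 5
(row=1, col=2): c = -0.1780 + 0.8800i → escape time 6
(row=1, col=3): c = 0.0480 + 0.8800i → escape time 6
(row=1, col=4): c = 0.2740 + 0.8800i → escape time 4
(row=1, col=5): c = 0.5000 + 0.8800i → escape time 3
(row=2, col=0): c = -0.6300 + 0.2600i → escape time 6
(row=2, col=1): c = -0.4040 + 0.2600i → escape time 6
(row=2, col=2): c = -0.1780 + 0.2600i → escape time 6
(row=2, col=3): c = 0.0480 + 0.2600i → escape time 6
(row=2, col=4): c = 0.2740 + 0.2600i → escape time 6
(row=2, col=5): c = 0.5000 + 0.2600i → escape time 5
(row=3, col=0): c = -0.6300 + -0.3600i → escape time 6
(row=3, col=1): c = -0.4040 + -0.3600i → escape time 6
(row=3, col=2): c = -0.1780 + -0.3600i → escape time 6
(row=3, col=3): c = 0.0480 + -0.3600i → escape time 6
(row=3, col=4): c = 0.2740 + -0.3600i → escape time 6
(row=3, col=5): c = 0.5000 + -0.3600i → escape time 5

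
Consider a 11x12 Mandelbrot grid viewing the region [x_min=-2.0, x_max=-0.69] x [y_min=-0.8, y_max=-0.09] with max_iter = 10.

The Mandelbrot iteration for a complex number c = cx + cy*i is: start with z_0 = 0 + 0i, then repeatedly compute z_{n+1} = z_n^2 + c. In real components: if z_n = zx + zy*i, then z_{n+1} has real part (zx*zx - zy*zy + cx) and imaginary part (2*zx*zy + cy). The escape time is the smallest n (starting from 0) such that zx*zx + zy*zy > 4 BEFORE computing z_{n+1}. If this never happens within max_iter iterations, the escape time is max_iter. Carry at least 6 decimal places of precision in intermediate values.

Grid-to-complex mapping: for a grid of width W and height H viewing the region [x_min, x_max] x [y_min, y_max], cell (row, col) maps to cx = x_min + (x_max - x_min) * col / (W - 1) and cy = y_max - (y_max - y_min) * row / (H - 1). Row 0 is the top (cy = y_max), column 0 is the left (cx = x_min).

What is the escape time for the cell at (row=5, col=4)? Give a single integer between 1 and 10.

z_0 = 0 + 0i, c = -1.4760 + -0.4127i
Iter 1: z = -1.4760 + -0.4127i, |z|^2 = 2.3489
Iter 2: z = 0.5322 + 0.8056i, |z|^2 = 0.9323
Iter 3: z = -1.8418 + 0.4449i, |z|^2 = 3.5901
Iter 4: z = 1.7183 + -2.0514i, |z|^2 = 7.1607
Escaped at iteration 4

Answer: 4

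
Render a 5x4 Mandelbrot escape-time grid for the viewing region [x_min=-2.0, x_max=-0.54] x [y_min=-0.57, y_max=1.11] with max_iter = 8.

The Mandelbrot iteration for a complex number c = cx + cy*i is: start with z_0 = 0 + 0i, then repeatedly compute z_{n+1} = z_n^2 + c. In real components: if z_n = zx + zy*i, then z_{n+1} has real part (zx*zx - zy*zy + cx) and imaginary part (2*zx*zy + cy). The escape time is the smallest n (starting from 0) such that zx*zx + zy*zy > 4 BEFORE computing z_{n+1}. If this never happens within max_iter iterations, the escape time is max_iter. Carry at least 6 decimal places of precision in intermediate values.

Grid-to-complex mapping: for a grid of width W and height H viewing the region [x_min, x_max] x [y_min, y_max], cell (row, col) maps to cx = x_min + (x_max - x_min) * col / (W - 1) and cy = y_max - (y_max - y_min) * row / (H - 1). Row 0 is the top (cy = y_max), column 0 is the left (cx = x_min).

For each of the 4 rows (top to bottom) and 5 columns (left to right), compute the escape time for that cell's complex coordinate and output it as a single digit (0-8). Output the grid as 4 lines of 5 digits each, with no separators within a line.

(row=0, col=0): c = -2.0000 + 1.1100i → escape time 1
(row=0, col=1): c = -1.6350 + 1.1100i → escape time 2
(row=0, col=2): c = -1.2700 + 1.1100i → escape time 3
(row=0, col=3): c = -0.9050 + 1.1100i → escape time 3
(row=0, col=4): c = -0.5400 + 1.1100i → escape time 3
(row=1, col=0): c = -2.0000 + 0.5500i → escape time 1
(row=1, col=1): c = -1.6350 + 0.5500i → escape time 3
(row=1, col=2): c = -1.2700 + 0.5500i → escape time 3
(row=1, col=3): c = -0.9050 + 0.5500i → escape time 5
(row=1, col=4): c = -0.5400 + 0.5500i → escape time 8
(row=2, col=0): c = -2.0000 + -0.0100i → escape time 1
(row=2, col=1): c = -1.6350 + -0.0100i → escape time 8
(row=2, col=2): c = -1.2700 + -0.0100i → escape time 8
(row=2, col=3): c = -0.9050 + -0.0100i → escape time 8
(row=2, col=4): c = -0.5400 + -0.0100i → escape time 8
(row=3, col=0): c = -2.0000 + -0.5700i → escape time 1
(row=3, col=1): c = -1.6350 + -0.5700i → escape time 3
(row=3, col=2): c = -1.2700 + -0.5700i → escape time 3
(row=3, col=3): c = -0.9050 + -0.5700i → escape time 5
(row=3, col=4): c = -0.5400 + -0.5700i → escape time 8

Answer: 12333
13358
18888
13358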